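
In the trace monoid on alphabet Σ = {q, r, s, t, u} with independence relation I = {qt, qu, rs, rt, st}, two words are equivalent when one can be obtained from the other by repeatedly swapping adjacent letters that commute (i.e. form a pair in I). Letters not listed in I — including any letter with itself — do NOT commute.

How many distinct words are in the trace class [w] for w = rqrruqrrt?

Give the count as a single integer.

0(r) covers ∅
1(q) covers 0:r
2(r) covers 1:q
3(r) covers 2:r
4(u) covers 3:r
5(q) covers 3:r
6(r) covers 4:u, 5:q
7(r) covers 6:r
8(t) covers 4:u
floor of heap: 0:r
completions by unplaced set U, small U first (add the entries for U minus each lowest piece of U):
  |U|=1: {7}:1  {8}:1
  |U|=2: {6,7}:1  {7,8}:2
  |U|=3: {5,6,7}:1  {6,7,8}:3
  |U|=4: {4,6,7,8}:3  {5,6,7,8}:4
  |U|=5: {4,5,6,7,8}:7
  |U|=6: {3,4,5,6,7,8}:7
  |U|=7: {2,3,4,5,6,7,8}:7
  start at 0(r): 7

7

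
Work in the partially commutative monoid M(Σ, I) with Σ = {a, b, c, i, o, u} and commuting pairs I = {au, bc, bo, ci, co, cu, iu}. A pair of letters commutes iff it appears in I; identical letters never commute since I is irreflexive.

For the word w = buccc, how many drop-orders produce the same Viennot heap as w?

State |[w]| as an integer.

#0=b has no predecessor
#1=u depends on [0:b]
#2=c has no predecessor
#3=c depends on [2:c]
#4=c depends on [3:c]
sources: [0:b, 2:c]
N(rest) = Σ N(rest − s) over sources s of rest; N(one piece) = 1:
  size 1 → [1]=1  [4]=1
  size 2 → [0,1]=1  [1,4]=2  [3,4]=1
  size 3 → [0,1,4]=3  [1,3,4]=3  [2,3,4]=1
  first=0(b) contributes 4
  first=2(c) contributes 6
|[w]| = 10

10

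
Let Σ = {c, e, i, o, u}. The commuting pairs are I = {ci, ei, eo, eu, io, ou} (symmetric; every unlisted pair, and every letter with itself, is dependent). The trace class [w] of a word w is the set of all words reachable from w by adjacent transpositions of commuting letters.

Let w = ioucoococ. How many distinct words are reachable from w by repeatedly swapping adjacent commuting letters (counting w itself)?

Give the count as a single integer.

piece 0:i — minimal
piece 1:o — minimal
piece 2:u rests on {0:i}
piece 3:c rests on {1:o, 2:u}
piece 4:o rests on {3:c}
piece 5:o rests on {4:o}
piece 6:c rests on {5:o}
piece 7:o rests on {6:c}
piece 8:c rests on {7:o}
minimal pieces: {0:i, 1:o}
ways to finish when only these pieces remain (= sum over removing one remaining piece with nothing left below it):
  1 left: {8}→1
  2 left: {7,8}→1
  3 left: {6,7,8}→1
  4 left: {5,6,7,8}→1
  5 left: {4,5,6,7,8}→1
  6 left: {3,4,5,6,7,8}→1
  7 left: {1,3,4,5,6,7,8}→1  {2,3,4,5,6,7,8}→1
  placing 0:i first → 2 extensions
  placing 1:o first → 1 extensions
total linear extensions = 3

3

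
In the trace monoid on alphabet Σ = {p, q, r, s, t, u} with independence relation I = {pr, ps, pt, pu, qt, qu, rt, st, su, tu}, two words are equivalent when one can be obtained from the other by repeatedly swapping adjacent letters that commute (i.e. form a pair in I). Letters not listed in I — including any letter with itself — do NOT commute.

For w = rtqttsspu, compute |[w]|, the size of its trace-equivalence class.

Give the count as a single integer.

1260

drop 0:r onto floor
drop 1:t onto floor
drop 2:q onto {0:r}
drop 3:t onto {1:t}
drop 4:t onto {3:t}
drop 5:s onto {2:q}
drop 6:s onto {5:s}
drop 7:p onto {2:q}
drop 8:u onto {0:r}
ground layer = {0:r, 1:t}
drop-orders for the pieces not yet dropped (sum over which currently-grounded one goes next):
  1 to go: {4} 1  {6} 1  {7} 1  {8} 1
  2 to go: {3,4} 1  {4,6} 2  {4,7} 2  {4,8} 2  {5,6} 1  {6,7} 2  {6,8} 2  {7,8} 2
  3 to go: {1,3,4} 1  {3,4,6} 3  {3,4,7} 3  {3,4,8} 3  {4,5,6} 3  {4,6,7} 6  {4,6,8} 6  {4,7,8} 6  {5,6,7} 3  {5,6,8} 3  {6,7,8} 6
  4 to go: {1,3,4,6} 4  {1,3,4,7} 4  {1,3,4,8} 4  {2,5,6,7} 3  {3,4,5,6} 6  {3,4,6,7} 12  {3,4,6,8} 12  {3,4,7,8} 12  {4,5,6,7} 12  {4,5,6,8} 12  {4,6,7,8} 24  {5,6,7,8} 12
  5 to go: {1,3,4,5,6} 10  {1,3,4,6,7} 20  {1,3,4,6,8} 20  {1,3,4,7,8} 20  {2,4,5,6,7} 15  {2,5,6,7,8} 15  {3,4,5,6,7} 30  {3,4,5,6,8} 30  {3,4,6,7,8} 60  {4,5,6,7,8} 60
  6 to go: {0,2,5,6,7,8} 15  {1,3,4,5,6,7} 60  {1,3,4,5,6,8} 60  {1,3,4,6,7,8} 120  {2,3,4,5,6,7} 45  {2,4,5,6,7,8} 90  {3,4,5,6,7,8} 180
  7 to go: {0,2,4,5,6,7,8} 105  {1,2,3,4,5,6,7} 105  {1,3,4,5,6,7,8} 420  {2,3,4,5,6,7,8} 315
  if 0:r drops first: 840 orders
  if 1:t drops first: 420 orders
heap linearizations: 1260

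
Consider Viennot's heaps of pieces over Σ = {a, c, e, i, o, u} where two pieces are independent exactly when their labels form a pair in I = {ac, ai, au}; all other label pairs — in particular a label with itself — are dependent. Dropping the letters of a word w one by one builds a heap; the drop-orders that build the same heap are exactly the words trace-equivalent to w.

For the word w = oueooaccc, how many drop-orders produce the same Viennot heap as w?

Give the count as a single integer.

4

#0=o has no predecessor
#1=u depends on [0:o]
#2=e depends on [1:u]
#3=o depends on [2:e]
#4=o depends on [3:o]
#5=a depends on [4:o]
#6=c depends on [4:o]
#7=c depends on [6:c]
#8=c depends on [7:c]
sources: [0:o]
N(rest) = Σ N(rest − s) over sources s of rest; N(one piece) = 1:
  size 1 → [5]=1  [8]=1
  size 2 → [5,8]=2  [7,8]=1
  size 3 → [5,7,8]=3  [6,7,8]=1
  size 4 → [5,6,7,8]=4
  size 5 → [4,5,6,7,8]=4
  size 6 → [3,4,5,6,7,8]=4
  size 7 → [2,3,4,5,6,7,8]=4
  first=0(o) contributes 4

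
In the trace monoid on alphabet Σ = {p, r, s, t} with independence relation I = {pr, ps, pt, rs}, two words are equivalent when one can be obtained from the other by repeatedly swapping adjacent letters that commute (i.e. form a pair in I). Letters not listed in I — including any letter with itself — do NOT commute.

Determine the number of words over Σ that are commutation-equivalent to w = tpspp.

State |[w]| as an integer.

10

#0=t has no predecessor
#1=p has no predecessor
#2=s depends on [0:t]
#3=p depends on [1:p]
#4=p depends on [3:p]
sources: [0:t, 1:p]
N(rest) = Σ N(rest − s) over sources s of rest; N(one piece) = 1:
  size 1 → [2]=1  [4]=1
  size 2 → [0,2]=1  [2,4]=2  [3,4]=1
  size 3 → [0,2,4]=3  [1,3,4]=1  [2,3,4]=3
  first=0(t) contributes 4
  first=1(p) contributes 6
|[w]| = 10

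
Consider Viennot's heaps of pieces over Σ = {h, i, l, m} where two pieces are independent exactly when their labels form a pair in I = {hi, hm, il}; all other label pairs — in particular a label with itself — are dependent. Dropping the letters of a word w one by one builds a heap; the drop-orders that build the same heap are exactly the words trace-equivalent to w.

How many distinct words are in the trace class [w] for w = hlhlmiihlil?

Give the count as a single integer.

30

drop 0:h onto floor
drop 1:l onto {0:h}
drop 2:h onto {1:l}
drop 3:l onto {2:h}
drop 4:m onto {3:l}
drop 5:i onto {4:m}
drop 6:i onto {5:i}
drop 7:h onto {3:l}
drop 8:l onto {4:m, 7:h}
drop 9:i onto {6:i}
drop 10:l onto {8:l}
ground layer = {0:h}
drop-orders for the pieces not yet dropped (sum over which currently-grounded one goes next):
  1 to go: {9} 1  {10} 1
  2 to go: {6,9} 1  {8,10} 1  {9,10} 2
  3 to go: {5,6,9} 1  {6,9,10} 3  {7,8,10} 1  {8,9,10} 3
  4 to go: {5,6,9,10} 4  {6,8,9,10} 6  {7,8,9,10} 4
  5 to go: {5,6,8,9,10} 10  {6,7,8,9,10} 10
  6 to go: {4,5,6,8,9,10} 10  {5,6,7,8,9,10} 20
  7 to go: {4,5,6,7,8,9,10} 30
  8 to go: {3,4,5,6,7,8,9,10} 30
  9 to go: {2,3,4,5,6,7,8,9,10} 30
  if 0:h drops first: 30 orders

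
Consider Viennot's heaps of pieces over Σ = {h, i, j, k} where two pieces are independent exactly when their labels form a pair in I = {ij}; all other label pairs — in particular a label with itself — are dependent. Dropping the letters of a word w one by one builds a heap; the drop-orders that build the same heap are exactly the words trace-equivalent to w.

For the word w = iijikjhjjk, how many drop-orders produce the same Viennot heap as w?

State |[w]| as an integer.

#0=i has no predecessor
#1=i depends on [0:i]
#2=j has no predecessor
#3=i depends on [1:i]
#4=k depends on [2:j, 3:i]
#5=j depends on [4:k]
#6=h depends on [5:j]
#7=j depends on [6:h]
#8=j depends on [7:j]
#9=k depends on [8:j]
sources: [0:i, 2:j]
N(rest) = Σ N(rest − s) over sources s of rest; N(one piece) = 1:
  size 1 → [9]=1
  size 2 → [8,9]=1
  size 3 → [7,8,9]=1
  size 4 → [6,7,8,9]=1
  size 5 → [5,6,7,8,9]=1
  size 6 → [4,5,6,7,8,9]=1
  size 7 → [2,4,5,6,7,8,9]=1  [3,4,5,6,7,8,9]=1
  size 8 → [1,3,4,5,6,7,8,9]=1  [2,3,4,5,6,7,8,9]=2
  first=0(i) contributes 3
  first=2(j) contributes 1
|[w]| = 4

4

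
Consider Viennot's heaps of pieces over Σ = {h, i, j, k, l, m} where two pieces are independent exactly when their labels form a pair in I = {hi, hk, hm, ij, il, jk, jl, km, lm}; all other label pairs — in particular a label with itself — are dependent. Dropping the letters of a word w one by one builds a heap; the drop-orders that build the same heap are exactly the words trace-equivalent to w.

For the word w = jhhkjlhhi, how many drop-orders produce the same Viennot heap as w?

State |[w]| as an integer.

56

0(j) covers ∅
1(h) covers 0:j
2(h) covers 1:h
3(k) covers ∅
4(j) covers 2:h
5(l) covers 2:h, 3:k
6(h) covers 4:j, 5:l
7(h) covers 6:h
8(i) covers 3:k
floor of heap: 0:j, 3:k
completions by unplaced set U, small U first (add the entries for U minus each lowest piece of U):
  |U|=1: {7}:1  {8}:1
  |U|=2: {6,7}:1  {7,8}:2
  |U|=3: {4,6,7}:1  {5,6,7}:1  {6,7,8}:3
  |U|=4: {4,5,6,7}:2  {4,6,7,8}:4  {5,6,7,8}:4
  |U|=5: {2,4,5,6,7}:2  {3,5,6,7,8}:4  {4,5,6,7,8}:10
  |U|=6: {1,2,4,5,6,7}:2  {2,4,5,6,7,8}:12  {3,4,5,6,7,8}:14
  |U|=7: {0,1,2,4,5,6,7}:2  {1,2,4,5,6,7,8}:14  {2,3,4,5,6,7,8}:26
  start at 0(j): 40
  start at 3(k): 16
sum over floor = 56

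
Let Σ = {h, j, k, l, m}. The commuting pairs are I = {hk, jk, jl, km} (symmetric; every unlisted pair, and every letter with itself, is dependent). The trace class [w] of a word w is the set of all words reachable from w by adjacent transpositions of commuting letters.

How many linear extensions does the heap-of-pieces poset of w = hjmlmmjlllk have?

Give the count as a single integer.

piece 0:h — minimal
piece 1:j rests on {0:h}
piece 2:m rests on {1:j}
piece 3:l rests on {2:m}
piece 4:m rests on {3:l}
piece 5:m rests on {4:m}
piece 6:j rests on {5:m}
piece 7:l rests on {5:m}
piece 8:l rests on {7:l}
piece 9:l rests on {8:l}
piece 10:k rests on {9:l}
minimal pieces: {0:h}
ways to finish when only these pieces remain (= sum over removing one remaining piece with nothing left below it):
  1 left: {6}→1  {10}→1
  2 left: {6,10}→2  {9,10}→1
  3 left: {6,9,10}→3  {8,9,10}→1
  4 left: {6,8,9,10}→4  {7,8,9,10}→1
  5 left: {6,7,8,9,10}→5
  6 left: {5,6,7,8,9,10}→5
  7 left: {4,5,6,7,8,9,10}→5
  8 left: {3,4,5,6,7,8,9,10}→5
  9 left: {2,3,4,5,6,7,8,9,10}→5
  placing 0:h first → 5 extensions

5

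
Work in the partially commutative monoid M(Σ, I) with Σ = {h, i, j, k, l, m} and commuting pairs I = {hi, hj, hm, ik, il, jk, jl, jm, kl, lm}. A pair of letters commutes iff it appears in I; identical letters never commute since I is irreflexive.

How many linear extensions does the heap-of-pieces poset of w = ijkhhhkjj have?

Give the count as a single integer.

126

piece 0:i — minimal
piece 1:j rests on {0:i}
piece 2:k — minimal
piece 3:h rests on {2:k}
piece 4:h rests on {3:h}
piece 5:h rests on {4:h}
piece 6:k rests on {5:h}
piece 7:j rests on {1:j}
piece 8:j rests on {7:j}
minimal pieces: {0:i, 2:k}
ways to finish when only these pieces remain (= sum over removing one remaining piece with nothing left below it):
  1 left: {6}→1  {8}→1
  2 left: {5,6}→1  {6,8}→2  {7,8}→1
  3 left: {1,7,8}→1  {4,5,6}→1  {5,6,8}→3  {6,7,8}→3
  4 left: {0,1,7,8}→1  {1,6,7,8}→4  {3,4,5,6}→1  {4,5,6,8}→4  {5,6,7,8}→6
  5 left: {0,1,6,7,8}→5  {1,5,6,7,8}→10  {2,3,4,5,6}→1  {3,4,5,6,8}→5  {4,5,6,7,8}→10
  6 left: {0,1,5,6,7,8}→15  {1,4,5,6,7,8}→20  {2,3,4,5,6,8}→6  {3,4,5,6,7,8}→15
  7 left: {0,1,4,5,6,7,8}→35  {1,3,4,5,6,7,8}→35  {2,3,4,5,6,7,8}→21
  placing 0:i first → 56 extensions
  placing 2:k first → 70 extensions
total linear extensions = 126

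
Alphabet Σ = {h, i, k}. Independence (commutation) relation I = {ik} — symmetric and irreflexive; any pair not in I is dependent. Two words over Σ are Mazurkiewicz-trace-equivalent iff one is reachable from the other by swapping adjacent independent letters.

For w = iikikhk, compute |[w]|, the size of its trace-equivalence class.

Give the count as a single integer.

10

#0=i has no predecessor
#1=i depends on [0:i]
#2=k has no predecessor
#3=i depends on [1:i]
#4=k depends on [2:k]
#5=h depends on [3:i, 4:k]
#6=k depends on [5:h]
sources: [0:i, 2:k]
N(rest) = Σ N(rest − s) over sources s of rest; N(one piece) = 1:
  size 1 → [6]=1
  size 2 → [5,6]=1
  size 3 → [3,5,6]=1  [4,5,6]=1
  size 4 → [1,3,5,6]=1  [2,4,5,6]=1  [3,4,5,6]=2
  size 5 → [0,1,3,5,6]=1  [1,3,4,5,6]=3  [2,3,4,5,6]=3
  first=0(i) contributes 6
  first=2(k) contributes 4
|[w]| = 10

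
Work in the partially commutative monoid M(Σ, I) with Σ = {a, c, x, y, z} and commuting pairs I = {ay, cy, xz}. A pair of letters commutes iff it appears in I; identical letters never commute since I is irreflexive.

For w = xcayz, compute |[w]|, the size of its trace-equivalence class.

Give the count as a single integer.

3

piece 0:x — minimal
piece 1:c rests on {0:x}
piece 2:a rests on {1:c}
piece 3:y rests on {0:x}
piece 4:z rests on {2:a, 3:y}
minimal pieces: {0:x}
ways to finish when only these pieces remain (= sum over removing one remaining piece with nothing left below it):
  1 left: {4}→1
  2 left: {2,4}→1  {3,4}→1
  3 left: {1,2,4}→1  {2,3,4}→2
  placing 0:x first → 3 extensions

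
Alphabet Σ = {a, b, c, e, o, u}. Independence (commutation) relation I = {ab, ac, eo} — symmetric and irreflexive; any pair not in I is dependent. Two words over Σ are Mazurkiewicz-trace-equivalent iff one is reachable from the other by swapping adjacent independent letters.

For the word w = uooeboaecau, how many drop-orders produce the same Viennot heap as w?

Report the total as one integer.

6

drop 0:u onto floor
drop 1:o onto {0:u}
drop 2:o onto {1:o}
drop 3:e onto {0:u}
drop 4:b onto {2:o, 3:e}
drop 5:o onto {4:b}
drop 6:a onto {5:o}
drop 7:e onto {6:a}
drop 8:c onto {7:e}
drop 9:a onto {7:e}
drop 10:u onto {8:c, 9:a}
ground layer = {0:u}
drop-orders for the pieces not yet dropped (sum over which currently-grounded one goes next):
  1 to go: {10} 1
  2 to go: {8,10} 1  {9,10} 1
  3 to go: {8,9,10} 2
  4 to go: {7,8,9,10} 2
  5 to go: {6,7,8,9,10} 2
  6 to go: {5,6,7,8,9,10} 2
  7 to go: {4,5,6,7,8,9,10} 2
  8 to go: {2,4,5,6,7,8,9,10} 2  {3,4,5,6,7,8,9,10} 2
  9 to go: {1,2,4,5,6,7,8,9,10} 2  {2,3,4,5,6,7,8,9,10} 4
  if 0:u drops first: 6 orders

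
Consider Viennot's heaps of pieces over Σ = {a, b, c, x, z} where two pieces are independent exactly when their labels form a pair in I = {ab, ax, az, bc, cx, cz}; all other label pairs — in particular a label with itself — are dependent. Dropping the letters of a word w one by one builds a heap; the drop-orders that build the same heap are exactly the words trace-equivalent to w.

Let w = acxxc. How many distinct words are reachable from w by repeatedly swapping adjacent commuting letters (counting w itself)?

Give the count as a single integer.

10

piece 0:a — minimal
piece 1:c rests on {0:a}
piece 2:x — minimal
piece 3:x rests on {2:x}
piece 4:c rests on {1:c}
minimal pieces: {0:a, 2:x}
ways to finish when only these pieces remain (= sum over removing one remaining piece with nothing left below it):
  1 left: {3}→1  {4}→1
  2 left: {1,4}→1  {2,3}→1  {3,4}→2
  3 left: {0,1,4}→1  {1,3,4}→3  {2,3,4}→3
  placing 0:a first → 6 extensions
  placing 2:x first → 4 extensions
total linear extensions = 10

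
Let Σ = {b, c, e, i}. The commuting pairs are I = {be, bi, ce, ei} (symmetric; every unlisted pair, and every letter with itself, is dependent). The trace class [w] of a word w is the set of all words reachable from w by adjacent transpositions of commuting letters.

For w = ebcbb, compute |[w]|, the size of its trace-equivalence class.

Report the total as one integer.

drop 0:e onto floor
drop 1:b onto floor
drop 2:c onto {1:b}
drop 3:b onto {2:c}
drop 4:b onto {3:b}
ground layer = {0:e, 1:b}
drop-orders for the pieces not yet dropped (sum over which currently-grounded one goes next):
  1 to go: {0} 1  {4} 1
  2 to go: {0,4} 2  {3,4} 1
  3 to go: {0,3,4} 3  {2,3,4} 1
  if 0:e drops first: 1 orders
  if 1:b drops first: 4 orders
heap linearizations: 5

5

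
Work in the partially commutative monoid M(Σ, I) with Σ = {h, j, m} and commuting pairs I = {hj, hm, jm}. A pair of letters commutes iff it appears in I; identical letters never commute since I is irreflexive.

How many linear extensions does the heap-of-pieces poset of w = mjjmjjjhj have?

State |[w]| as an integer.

#0=m has no predecessor
#1=j has no predecessor
#2=j depends on [1:j]
#3=m depends on [0:m]
#4=j depends on [2:j]
#5=j depends on [4:j]
#6=j depends on [5:j]
#7=h has no predecessor
#8=j depends on [6:j]
sources: [0:m, 1:j, 7:h]
N(rest) = Σ N(rest − s) over sources s of rest; N(one piece) = 1:
  size 1 → [3]=1  [7]=1  [8]=1
  size 2 → [0,3]=1  [3,7]=2  [3,8]=2  [6,8]=1  [7,8]=2
  size 3 → [0,3,7]=3  [0,3,8]=3  [3,6,8]=3  [3,7,8]=6  [5,6,8]=1  [6,7,8]=3
  size 4 → [0,3,6,8]=6  [0,3,7,8]=12  [3,5,6,8]=4  [3,6,7,8]=12  [4,5,6,8]=1  [5,6,7,8]=4
  size 5 → [0,3,5,6,8]=10  [0,3,6,7,8]=30  [2,4,5,6,8]=1  [3,4,5,6,8]=5  [3,5,6,7,8]=20  [4,5,6,7,8]=5
  size 6 → [0,3,4,5,6,8]=15  [0,3,5,6,7,8]=60  [1,2,4,5,6,8]=1  [2,3,4,5,6,8]=6  [2,4,5,6,7,8]=6  [3,4,5,6,7,8]=30
  size 7 → [0,2,3,4,5,6,8]=21  [0,3,4,5,6,7,8]=105  [1,2,3,4,5,6,8]=7  [1,2,4,5,6,7,8]=7  [2,3,4,5,6,7,8]=42
  first=0(m) contributes 56
  first=1(j) contributes 168
  first=7(h) contributes 28
|[w]| = 252

252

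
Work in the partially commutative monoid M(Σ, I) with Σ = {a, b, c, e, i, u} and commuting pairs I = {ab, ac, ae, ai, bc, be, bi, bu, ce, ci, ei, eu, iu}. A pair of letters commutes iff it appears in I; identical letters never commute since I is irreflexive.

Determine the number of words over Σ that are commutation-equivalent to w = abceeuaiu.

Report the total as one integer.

3024

drop 0:a onto floor
drop 1:b onto floor
drop 2:c onto floor
drop 3:e onto floor
drop 4:e onto {3:e}
drop 5:u onto {0:a, 2:c}
drop 6:a onto {5:u}
drop 7:i onto floor
drop 8:u onto {6:a}
ground layer = {0:a, 1:b, 2:c, 3:e, 7:i}
drop-orders for the pieces not yet dropped (sum over which currently-grounded one goes next):
  1 to go: {1} 1  {4} 1  {7} 1  {8} 1
  2 to go: {1,4} 2  {1,7} 2  {1,8} 2  {3,4} 1  {4,7} 2  {4,8} 2  {6,8} 1  {7,8} 2
  3 to go: {1,3,4} 3  {1,4,7} 6  {1,4,8} 6  {1,6,8} 3  {1,7,8} 6  {3,4,7} 3  {3,4,8} 3  {4,6,8} 3  {4,7,8} 6  {5,6,8} 1  {6,7,8} 3
  4 to go: {0,5,6,8} 1  {1,3,4,7} 12  {1,3,4,8} 12  {1,4,6,8} 12  {1,4,7,8} 24  {1,5,6,8} 4  {1,6,7,8} 12  {2,5,6,8} 1  {3,4,6,8} 6  {3,4,7,8} 12  {4,5,6,8} 4  {4,6,7,8} 12  {5,6,7,8} 4
  5 to go: {0,1,5,6,8} 5  {0,2,5,6,8} 2  {0,4,5,6,8} 5  {0,5,6,7,8} 5  {1,2,5,6,8} 5  {1,3,4,6,8} 30  {1,3,4,7,8} 60  {1,4,5,6,8} 20  {1,4,6,7,8} 60  {1,5,6,7,8} 20  {2,4,5,6,8} 5  {2,5,6,7,8} 5  {3,4,5,6,8} 10  {3,4,6,7,8} 30  {4,5,6,7,8} 20
  6 to go: {0,1,2,5,6,8} 12  {0,1,4,5,6,8} 30  {0,1,5,6,7,8} 30  {0,2,4,5,6,8} 12  {0,2,5,6,7,8} 12  {0,3,4,5,6,8} 15  {0,4,5,6,7,8} 30  {1,2,4,5,6,8} 30  {1,2,5,6,7,8} 30  {1,3,4,5,6,8} 60  {1,3,4,6,7,8} 180  {1,4,5,6,7,8} 120  {2,3,4,5,6,8} 15  {2,4,5,6,7,8} 30  {3,4,5,6,7,8} 60
  7 to go: {0,1,2,4,5,6,8} 84  {0,1,2,5,6,7,8} 84  {0,1,3,4,5,6,8} 105  {0,1,4,5,6,7,8} 210  {0,2,3,4,5,6,8} 42  {0,2,4,5,6,7,8} 84  {0,3,4,5,6,7,8} 105  {1,2,3,4,5,6,8} 105  {1,2,4,5,6,7,8} 210  {1,3,4,5,6,7,8} 420  {2,3,4,5,6,7,8} 105
  if 0:a drops first: 840 orders
  if 1:b drops first: 336 orders
  if 2:c drops first: 840 orders
  if 3:e drops first: 672 orders
  if 7:i drops first: 336 orders
heap linearizations: 3024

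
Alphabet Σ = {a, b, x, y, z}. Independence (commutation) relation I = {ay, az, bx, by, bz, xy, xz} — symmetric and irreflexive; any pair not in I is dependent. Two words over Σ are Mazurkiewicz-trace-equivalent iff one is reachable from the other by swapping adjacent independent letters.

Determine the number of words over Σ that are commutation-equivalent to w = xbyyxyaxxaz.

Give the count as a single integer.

990

drop 0:x onto floor
drop 1:b onto floor
drop 2:y onto floor
drop 3:y onto {2:y}
drop 4:x onto {0:x}
drop 5:y onto {3:y}
drop 6:a onto {1:b, 4:x}
drop 7:x onto {6:a}
drop 8:x onto {7:x}
drop 9:a onto {8:x}
drop 10:z onto {5:y}
ground layer = {0:x, 1:b, 2:y}
drop-orders for the pieces not yet dropped (sum over which currently-grounded one goes next):
  1 to go: {9} 1  {10} 1
  2 to go: {5,10} 1  {8,9} 1  {9,10} 2
  3 to go: {3,5,10} 1  {5,9,10} 3  {7,8,9} 1  {8,9,10} 3
  4 to go: {2,3,5,10} 1  {3,5,9,10} 4  {5,8,9,10} 6  {6,7,8,9} 1  {7,8,9,10} 4
  5 to go: {1,6,7,8,9} 1  {2,3,5,9,10} 5  {3,5,8,9,10} 10  {4,6,7,8,9} 1  {5,7,8,9,10} 10  {6,7,8,9,10} 5
  6 to go: {0,4,6,7,8,9} 1  {1,4,6,7,8,9} 2  {1,6,7,8,9,10} 6  {2,3,5,8,9,10} 15  {3,5,7,8,9,10} 20  {4,6,7,8,9,10} 6  {5,6,7,8,9,10} 15
  7 to go: {0,1,4,6,7,8,9} 3  {0,4,6,7,8,9,10} 7  {1,4,6,7,8,9,10} 14  {1,5,6,7,8,9,10} 21  {2,3,5,7,8,9,10} 35  {3,5,6,7,8,9,10} 35  {4,5,6,7,8,9,10} 21
  8 to go: {0,1,4,6,7,8,9,10} 24  {0,4,5,6,7,8,9,10} 28  {1,3,5,6,7,8,9,10} 56  {1,4,5,6,7,8,9,10} 56  {2,3,5,6,7,8,9,10} 70  {3,4,5,6,7,8,9,10} 56
  9 to go: {0,1,4,5,6,7,8,9,10} 108  {0,3,4,5,6,7,8,9,10} 84  {1,2,3,5,6,7,8,9,10} 126  {1,3,4,5,6,7,8,9,10} 168  {2,3,4,5,6,7,8,9,10} 126
  if 0:x drops first: 420 orders
  if 1:b drops first: 210 orders
  if 2:y drops first: 360 orders
heap linearizations: 990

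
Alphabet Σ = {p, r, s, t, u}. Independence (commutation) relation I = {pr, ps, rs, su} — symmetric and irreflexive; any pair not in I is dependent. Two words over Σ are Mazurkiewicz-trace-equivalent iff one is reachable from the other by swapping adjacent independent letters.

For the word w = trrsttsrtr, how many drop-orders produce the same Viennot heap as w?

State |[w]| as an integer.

6

piece 0:t — minimal
piece 1:r rests on {0:t}
piece 2:r rests on {1:r}
piece 3:s rests on {0:t}
piece 4:t rests on {2:r, 3:s}
piece 5:t rests on {4:t}
piece 6:s rests on {5:t}
piece 7:r rests on {5:t}
piece 8:t rests on {6:s, 7:r}
piece 9:r rests on {8:t}
minimal pieces: {0:t}
ways to finish when only these pieces remain (= sum over removing one remaining piece with nothing left below it):
  1 left: {9}→1
  2 left: {8,9}→1
  3 left: {6,8,9}→1  {7,8,9}→1
  4 left: {6,7,8,9}→2
  5 left: {5,6,7,8,9}→2
  6 left: {4,5,6,7,8,9}→2
  7 left: {2,4,5,6,7,8,9}→2  {3,4,5,6,7,8,9}→2
  8 left: {1,2,4,5,6,7,8,9}→2  {2,3,4,5,6,7,8,9}→4
  placing 0:t first → 6 extensions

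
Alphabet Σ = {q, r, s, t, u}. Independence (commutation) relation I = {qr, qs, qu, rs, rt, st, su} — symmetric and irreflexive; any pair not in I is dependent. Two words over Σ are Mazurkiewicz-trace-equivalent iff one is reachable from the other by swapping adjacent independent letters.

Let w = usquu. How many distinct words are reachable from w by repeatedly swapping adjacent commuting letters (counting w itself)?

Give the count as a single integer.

0(u) covers ∅
1(s) covers ∅
2(q) covers ∅
3(u) covers 0:u
4(u) covers 3:u
floor of heap: 0:u, 1:s, 2:q
completions by unplaced set U, small U first (add the entries for U minus each lowest piece of U):
  |U|=1: {1}:1  {2}:1  {4}:1
  |U|=2: {1,2}:2  {1,4}:2  {2,4}:2  {3,4}:1
  |U|=3: {0,3,4}:1  {1,2,4}:6  {1,3,4}:3  {2,3,4}:3
  start at 0(u): 12
  start at 1(s): 4
  start at 2(q): 4
sum over floor = 20

20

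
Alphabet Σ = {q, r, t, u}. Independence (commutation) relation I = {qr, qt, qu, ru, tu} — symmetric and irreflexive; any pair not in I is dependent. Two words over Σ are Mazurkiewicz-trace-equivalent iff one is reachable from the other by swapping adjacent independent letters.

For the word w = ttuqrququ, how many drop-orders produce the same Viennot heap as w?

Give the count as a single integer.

piece 0:t — minimal
piece 1:t rests on {0:t}
piece 2:u — minimal
piece 3:q — minimal
piece 4:r rests on {1:t}
piece 5:q rests on {3:q}
piece 6:u rests on {2:u}
piece 7:q rests on {5:q}
piece 8:u rests on {6:u}
minimal pieces: {0:t, 2:u, 3:q}
ways to finish when only these pieces remain (= sum over removing one remaining piece with nothing left below it):
  1 left: {4}→1  {7}→1  {8}→1
  2 left: {1,4}→1  {4,7}→2  {4,8}→2  {5,7}→1  {6,8}→1  {7,8}→2
  3 left: {0,1,4}→1  {1,4,7}→3  {1,4,8}→3  {2,6,8}→1  {3,5,7}→1  {4,5,7}→3  {4,6,8}→3  {4,7,8}→6  {5,7,8}→3  {6,7,8}→3
  4 left: {0,1,4,7}→4  {0,1,4,8}→4  {1,4,5,7}→6  {1,4,6,8}→6  {1,4,7,8}→12  {2,4,6,8}→4  {2,6,7,8}→4  {3,4,5,7}→4  {3,5,7,8}→4  {4,5,7,8}→12  {4,6,7,8}→12  {5,6,7,8}→6
  5 left: {0,1,4,5,7}→10  {0,1,4,6,8}→10  {0,1,4,7,8}→20  {1,2,4,6,8}→10  {1,3,4,5,7}→10  {1,4,5,7,8}→30  {1,4,6,7,8}→30  {2,4,6,7,8}→20  {2,5,6,7,8}→10  {3,4,5,7,8}→20  {3,5,6,7,8}→10  {4,5,6,7,8}→30
  6 left: {0,1,2,4,6,8}→20  {0,1,3,4,5,7}→20  {0,1,4,5,7,8}→60  {0,1,4,6,7,8}→60  {1,2,4,6,7,8}→60  {1,3,4,5,7,8}→60  {1,4,5,6,7,8}→90  {2,3,5,6,7,8}→20  {2,4,5,6,7,8}→60  {3,4,5,6,7,8}→60
  7 left: {0,1,2,4,6,7,8}→140  {0,1,3,4,5,7,8}→140  {0,1,4,5,6,7,8}→210  {1,2,4,5,6,7,8}→210  {1,3,4,5,6,7,8}→210  {2,3,4,5,6,7,8}→140
  placing 0:t first → 560 extensions
  placing 2:u first → 560 extensions
  placing 3:q first → 560 extensions
total linear extensions = 1680

1680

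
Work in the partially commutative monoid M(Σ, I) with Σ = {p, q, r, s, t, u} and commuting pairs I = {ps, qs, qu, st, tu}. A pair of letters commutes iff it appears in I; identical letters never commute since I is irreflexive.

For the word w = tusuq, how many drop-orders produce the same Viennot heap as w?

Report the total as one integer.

10

drop 0:t onto floor
drop 1:u onto floor
drop 2:s onto {1:u}
drop 3:u onto {2:s}
drop 4:q onto {0:t}
ground layer = {0:t, 1:u}
drop-orders for the pieces not yet dropped (sum over which currently-grounded one goes next):
  1 to go: {3} 1  {4} 1
  2 to go: {0,4} 1  {2,3} 1  {3,4} 2
  3 to go: {0,3,4} 3  {1,2,3} 1  {2,3,4} 3
  if 0:t drops first: 4 orders
  if 1:u drops first: 6 orders
heap linearizations: 10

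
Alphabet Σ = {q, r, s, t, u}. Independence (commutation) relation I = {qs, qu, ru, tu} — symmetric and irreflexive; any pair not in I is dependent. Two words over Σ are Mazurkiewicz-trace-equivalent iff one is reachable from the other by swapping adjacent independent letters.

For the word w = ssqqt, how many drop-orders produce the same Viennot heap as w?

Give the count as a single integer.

#0=s has no predecessor
#1=s depends on [0:s]
#2=q has no predecessor
#3=q depends on [2:q]
#4=t depends on [1:s, 3:q]
sources: [0:s, 2:q]
N(rest) = Σ N(rest − s) over sources s of rest; N(one piece) = 1:
  size 1 → [4]=1
  size 2 → [1,4]=1  [3,4]=1
  size 3 → [0,1,4]=1  [1,3,4]=2  [2,3,4]=1
  first=0(s) contributes 3
  first=2(q) contributes 3
|[w]| = 6

6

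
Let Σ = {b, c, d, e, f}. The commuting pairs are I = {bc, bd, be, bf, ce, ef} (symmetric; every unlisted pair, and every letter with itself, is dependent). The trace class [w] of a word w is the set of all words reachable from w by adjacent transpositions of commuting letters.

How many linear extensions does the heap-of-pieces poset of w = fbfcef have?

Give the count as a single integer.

#0=f has no predecessor
#1=b has no predecessor
#2=f depends on [0:f]
#3=c depends on [2:f]
#4=e has no predecessor
#5=f depends on [3:c]
sources: [0:f, 1:b, 4:e]
N(rest) = Σ N(rest − s) over sources s of rest; N(one piece) = 1:
  size 1 → [1]=1  [4]=1  [5]=1
  size 2 → [1,4]=2  [1,5]=2  [3,5]=1  [4,5]=2
  size 3 → [1,3,5]=3  [1,4,5]=6  [2,3,5]=1  [3,4,5]=3
  size 4 → [0,2,3,5]=1  [1,2,3,5]=4  [1,3,4,5]=12  [2,3,4,5]=4
  first=0(f) contributes 20
  first=1(b) contributes 5
  first=4(e) contributes 5
|[w]| = 30

30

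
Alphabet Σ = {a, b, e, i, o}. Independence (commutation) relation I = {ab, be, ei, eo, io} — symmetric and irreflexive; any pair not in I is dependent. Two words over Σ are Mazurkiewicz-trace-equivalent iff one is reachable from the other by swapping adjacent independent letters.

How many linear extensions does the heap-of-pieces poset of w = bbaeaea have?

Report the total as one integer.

#0=b has no predecessor
#1=b depends on [0:b]
#2=a has no predecessor
#3=e depends on [2:a]
#4=a depends on [3:e]
#5=e depends on [4:a]
#6=a depends on [5:e]
sources: [0:b, 2:a]
N(rest) = Σ N(rest − s) over sources s of rest; N(one piece) = 1:
  size 1 → [1]=1  [6]=1
  size 2 → [0,1]=1  [1,6]=2  [5,6]=1
  size 3 → [0,1,6]=3  [1,5,6]=3  [4,5,6]=1
  size 4 → [0,1,5,6]=6  [1,4,5,6]=4  [3,4,5,6]=1
  size 5 → [0,1,4,5,6]=10  [1,3,4,5,6]=5  [2,3,4,5,6]=1
  first=0(b) contributes 6
  first=2(a) contributes 15
|[w]| = 21

21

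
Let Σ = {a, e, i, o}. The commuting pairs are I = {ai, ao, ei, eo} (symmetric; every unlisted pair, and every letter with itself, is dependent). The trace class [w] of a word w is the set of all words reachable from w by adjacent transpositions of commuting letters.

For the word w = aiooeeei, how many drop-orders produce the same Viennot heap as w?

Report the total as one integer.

70

drop 0:a onto floor
drop 1:i onto floor
drop 2:o onto {1:i}
drop 3:o onto {2:o}
drop 4:e onto {0:a}
drop 5:e onto {4:e}
drop 6:e onto {5:e}
drop 7:i onto {3:o}
ground layer = {0:a, 1:i}
drop-orders for the pieces not yet dropped (sum over which currently-grounded one goes next):
  1 to go: {6} 1  {7} 1
  2 to go: {3,7} 1  {5,6} 1  {6,7} 2
  3 to go: {2,3,7} 1  {3,6,7} 3  {4,5,6} 1  {5,6,7} 3
  4 to go: {0,4,5,6} 1  {1,2,3,7} 1  {2,3,6,7} 4  {3,5,6,7} 6  {4,5,6,7} 4
  5 to go: {0,4,5,6,7} 5  {1,2,3,6,7} 5  {2,3,5,6,7} 10  {3,4,5,6,7} 10
  6 to go: {0,3,4,5,6,7} 15  {1,2,3,5,6,7} 15  {2,3,4,5,6,7} 20
  if 0:a drops first: 35 orders
  if 1:i drops first: 35 orders
heap linearizations: 70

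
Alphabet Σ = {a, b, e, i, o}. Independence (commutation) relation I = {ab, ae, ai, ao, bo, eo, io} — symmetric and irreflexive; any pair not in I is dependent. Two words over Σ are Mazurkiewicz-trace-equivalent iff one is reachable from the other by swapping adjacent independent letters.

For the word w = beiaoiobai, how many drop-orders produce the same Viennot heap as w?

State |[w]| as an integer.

1260

0(b) covers ∅
1(e) covers 0:b
2(i) covers 1:e
3(a) covers ∅
4(o) covers ∅
5(i) covers 2:i
6(o) covers 4:o
7(b) covers 5:i
8(a) covers 3:a
9(i) covers 7:b
floor of heap: 0:b, 3:a, 4:o
completions by unplaced set U, small U first (add the entries for U minus each lowest piece of U):
  |U|=1: {6}:1  {8}:1  {9}:1
  |U|=2: {3,8}:1  {4,6}:1  {6,8}:2  {6,9}:2  {7,9}:1  {8,9}:2
  |U|=3: {3,6,8}:3  {3,8,9}:3  {4,6,8}:3  {4,6,9}:3  {5,7,9}:1  {6,7,9}:3  {6,8,9}:6  {7,8,9}:3
  |U|=4: {2,5,7,9}:1  {3,4,6,8}:6  {3,6,8,9}:12  {3,7,8,9}:6  {4,6,7,9}:6  {4,6,8,9}:12  {5,6,7,9}:4  {5,7,8,9}:4  {6,7,8,9}:12
  |U|=5: {1,2,5,7,9}:1  {2,5,6,7,9}:5  {2,5,7,8,9}:5  {3,4,6,8,9}:30  {3,5,7,8,9}:10  {3,6,7,8,9}:30  {4,5,6,7,9}:10  {4,6,7,8,9}:30  {5,6,7,8,9}:20
  |U|=6: {0,1,2,5,7,9}:1  {1,2,5,6,7,9}:6  {1,2,5,7,8,9}:6  {2,3,5,7,8,9}:15  {2,4,5,6,7,9}:15  {2,5,6,7,8,9}:30  {3,4,6,7,8,9}:90  {3,5,6,7,8,9}:60  {4,5,6,7,8,9}:60
  |U|=7: {0,1,2,5,6,7,9}:7  {0,1,2,5,7,8,9}:7  {1,2,3,5,7,8,9}:21  {1,2,4,5,6,7,9}:21  {1,2,5,6,7,8,9}:42  {2,3,5,6,7,8,9}:105  {2,4,5,6,7,8,9}:105  {3,4,5,6,7,8,9}:210
  |U|=8: {0,1,2,3,5,7,8,9}:28  {0,1,2,4,5,6,7,9}:28  {0,1,2,5,6,7,8,9}:56  {1,2,3,5,6,7,8,9}:168  {1,2,4,5,6,7,8,9}:168  {2,3,4,5,6,7,8,9}:420
  start at 0(b): 756
  start at 3(a): 252
  start at 4(o): 252
sum over floor = 1260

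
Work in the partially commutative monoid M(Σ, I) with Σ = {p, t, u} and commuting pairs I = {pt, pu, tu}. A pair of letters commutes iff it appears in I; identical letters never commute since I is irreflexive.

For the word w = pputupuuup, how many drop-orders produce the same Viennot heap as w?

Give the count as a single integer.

1260

drop 0:p onto floor
drop 1:p onto {0:p}
drop 2:u onto floor
drop 3:t onto floor
drop 4:u onto {2:u}
drop 5:p onto {1:p}
drop 6:u onto {4:u}
drop 7:u onto {6:u}
drop 8:u onto {7:u}
drop 9:p onto {5:p}
ground layer = {0:p, 2:u, 3:t}
drop-orders for the pieces not yet dropped (sum over which currently-grounded one goes next):
  1 to go: {3} 1  {8} 1  {9} 1
  2 to go: {3,8} 2  {3,9} 2  {5,9} 1  {7,8} 1  {8,9} 2
  3 to go: {1,5,9} 1  {3,5,9} 3  {3,7,8} 3  {3,8,9} 6  {5,8,9} 3  {6,7,8} 1  {7,8,9} 3
  4 to go: {0,1,5,9} 1  {1,3,5,9} 4  {1,5,8,9} 4  {3,5,8,9} 12  {3,6,7,8} 4  {3,7,8,9} 12  {4,6,7,8} 1  {5,7,8,9} 6  {6,7,8,9} 4
  5 to go: {0,1,3,5,9} 5  {0,1,5,8,9} 5  {1,3,5,8,9} 20  {1,5,7,8,9} 10  {2,4,6,7,8} 1  {3,4,6,7,8} 5  {3,5,7,8,9} 30  {3,6,7,8,9} 20  {4,6,7,8,9} 5  {5,6,7,8,9} 10
  6 to go: {0,1,3,5,8,9} 30  {0,1,5,7,8,9} 15  {1,3,5,7,8,9} 60  {1,5,6,7,8,9} 20  {2,3,4,6,7,8} 6  {2,4,6,7,8,9} 6  {3,4,6,7,8,9} 30  {3,5,6,7,8,9} 60  {4,5,6,7,8,9} 15
  7 to go: {0,1,3,5,7,8,9} 105  {0,1,5,6,7,8,9} 35  {1,3,5,6,7,8,9} 140  {1,4,5,6,7,8,9} 35  {2,3,4,6,7,8,9} 42  {2,4,5,6,7,8,9} 21  {3,4,5,6,7,8,9} 105
  8 to go: {0,1,3,5,6,7,8,9} 280  {0,1,4,5,6,7,8,9} 70  {1,2,4,5,6,7,8,9} 56  {1,3,4,5,6,7,8,9} 280  {2,3,4,5,6,7,8,9} 168
  if 0:p drops first: 504 orders
  if 2:u drops first: 630 orders
  if 3:t drops first: 126 orders
heap linearizations: 1260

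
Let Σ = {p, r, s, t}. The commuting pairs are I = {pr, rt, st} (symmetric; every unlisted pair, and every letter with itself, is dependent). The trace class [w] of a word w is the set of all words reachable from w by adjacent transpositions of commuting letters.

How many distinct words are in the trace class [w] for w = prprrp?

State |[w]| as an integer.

#0=p has no predecessor
#1=r has no predecessor
#2=p depends on [0:p]
#3=r depends on [1:r]
#4=r depends on [3:r]
#5=p depends on [2:p]
sources: [0:p, 1:r]
N(rest) = Σ N(rest − s) over sources s of rest; N(one piece) = 1:
  size 1 → [4]=1  [5]=1
  size 2 → [2,5]=1  [3,4]=1  [4,5]=2
  size 3 → [0,2,5]=1  [1,3,4]=1  [2,4,5]=3  [3,4,5]=3
  size 4 → [0,2,4,5]=4  [1,3,4,5]=4  [2,3,4,5]=6
  first=0(p) contributes 10
  first=1(r) contributes 10
|[w]| = 20

20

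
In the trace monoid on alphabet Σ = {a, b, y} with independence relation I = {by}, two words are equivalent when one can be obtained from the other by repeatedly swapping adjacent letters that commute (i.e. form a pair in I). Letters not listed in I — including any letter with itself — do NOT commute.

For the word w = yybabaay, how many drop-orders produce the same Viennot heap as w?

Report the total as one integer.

piece 0:y — minimal
piece 1:y rests on {0:y}
piece 2:b — minimal
piece 3:a rests on {1:y, 2:b}
piece 4:b rests on {3:a}
piece 5:a rests on {4:b}
piece 6:a rests on {5:a}
piece 7:y rests on {6:a}
minimal pieces: {0:y, 2:b}
ways to finish when only these pieces remain (= sum over removing one remaining piece with nothing left below it):
  1 left: {7}→1
  2 left: {6,7}→1
  3 left: {5,6,7}→1
  4 left: {4,5,6,7}→1
  5 left: {3,4,5,6,7}→1
  6 left: {1,3,4,5,6,7}→1  {2,3,4,5,6,7}→1
  placing 0:y first → 2 extensions
  placing 2:b first → 1 extensions
total linear extensions = 3

3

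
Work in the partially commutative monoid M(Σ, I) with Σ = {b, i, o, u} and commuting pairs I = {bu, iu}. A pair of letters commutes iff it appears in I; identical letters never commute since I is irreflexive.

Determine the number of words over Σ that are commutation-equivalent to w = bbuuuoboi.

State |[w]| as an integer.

drop 0:b onto floor
drop 1:b onto {0:b}
drop 2:u onto floor
drop 3:u onto {2:u}
drop 4:u onto {3:u}
drop 5:o onto {1:b, 4:u}
drop 6:b onto {5:o}
drop 7:o onto {6:b}
drop 8:i onto {7:o}
ground layer = {0:b, 2:u}
drop-orders for the pieces not yet dropped (sum over which currently-grounded one goes next):
  1 to go: {8} 1
  2 to go: {7,8} 1
  3 to go: {6,7,8} 1
  4 to go: {5,6,7,8} 1
  5 to go: {1,5,6,7,8} 1  {4,5,6,7,8} 1
  6 to go: {0,1,5,6,7,8} 1  {1,4,5,6,7,8} 2  {3,4,5,6,7,8} 1
  7 to go: {0,1,4,5,6,7,8} 3  {1,3,4,5,6,7,8} 3  {2,3,4,5,6,7,8} 1
  if 0:b drops first: 4 orders
  if 2:u drops first: 6 orders
heap linearizations: 10

10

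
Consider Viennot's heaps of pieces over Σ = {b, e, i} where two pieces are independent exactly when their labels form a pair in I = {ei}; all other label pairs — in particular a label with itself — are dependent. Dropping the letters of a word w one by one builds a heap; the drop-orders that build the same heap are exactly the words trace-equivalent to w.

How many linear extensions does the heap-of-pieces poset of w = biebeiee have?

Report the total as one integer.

piece 0:b — minimal
piece 1:i rests on {0:b}
piece 2:e rests on {0:b}
piece 3:b rests on {1:i, 2:e}
piece 4:e rests on {3:b}
piece 5:i rests on {3:b}
piece 6:e rests on {4:e}
piece 7:e rests on {6:e}
minimal pieces: {0:b}
ways to finish when only these pieces remain (= sum over removing one remaining piece with nothing left below it):
  1 left: {5}→1  {7}→1
  2 left: {5,7}→2  {6,7}→1
  3 left: {4,6,7}→1  {5,6,7}→3
  4 left: {4,5,6,7}→4
  5 left: {3,4,5,6,7}→4
  6 left: {1,3,4,5,6,7}→4  {2,3,4,5,6,7}→4
  placing 0:b first → 8 extensions

8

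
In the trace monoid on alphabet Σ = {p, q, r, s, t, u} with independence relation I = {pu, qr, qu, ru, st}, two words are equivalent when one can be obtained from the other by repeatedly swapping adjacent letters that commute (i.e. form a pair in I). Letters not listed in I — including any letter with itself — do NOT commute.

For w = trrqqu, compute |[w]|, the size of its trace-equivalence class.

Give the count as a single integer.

#0=t has no predecessor
#1=r depends on [0:t]
#2=r depends on [1:r]
#3=q depends on [0:t]
#4=q depends on [3:q]
#5=u depends on [0:t]
sources: [0:t]
N(rest) = Σ N(rest − s) over sources s of rest; N(one piece) = 1:
  size 1 → [2]=1  [4]=1  [5]=1
  size 2 → [1,2]=1  [2,4]=2  [2,5]=2  [3,4]=1  [4,5]=2
  size 3 → [1,2,4]=3  [1,2,5]=3  [2,3,4]=3  [2,4,5]=6  [3,4,5]=3
  size 4 → [1,2,3,4]=6  [1,2,4,5]=12  [2,3,4,5]=12
  first=0(t) contributes 30

30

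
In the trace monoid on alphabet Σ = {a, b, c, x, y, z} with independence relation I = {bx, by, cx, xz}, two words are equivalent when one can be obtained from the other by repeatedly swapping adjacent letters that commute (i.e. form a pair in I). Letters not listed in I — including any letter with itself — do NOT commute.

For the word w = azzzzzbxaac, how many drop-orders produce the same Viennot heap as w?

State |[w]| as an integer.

0(a) covers ∅
1(z) covers 0:a
2(z) covers 1:z
3(z) covers 2:z
4(z) covers 3:z
5(z) covers 4:z
6(b) covers 5:z
7(x) covers 0:a
8(a) covers 6:b, 7:x
9(a) covers 8:a
10(c) covers 9:a
floor of heap: 0:a
completions by unplaced set U, small U first (add the entries for U minus each lowest piece of U):
  |U|=1: {10}:1
  |U|=2: {9,10}:1
  |U|=3: {8,9,10}:1
  |U|=4: {6,8,9,10}:1  {7,8,9,10}:1
  |U|=5: {5,6,8,9,10}:1  {6,7,8,9,10}:2
  |U|=6: {4,5,6,8,9,10}:1  {5,6,7,8,9,10}:3
  |U|=7: {3,4,5,6,8,9,10}:1  {4,5,6,7,8,9,10}:4
  |U|=8: {2,3,4,5,6,8,9,10}:1  {3,4,5,6,7,8,9,10}:5
  |U|=9: {1,2,3,4,5,6,8,9,10}:1  {2,3,4,5,6,7,8,9,10}:6
  start at 0(a): 7

7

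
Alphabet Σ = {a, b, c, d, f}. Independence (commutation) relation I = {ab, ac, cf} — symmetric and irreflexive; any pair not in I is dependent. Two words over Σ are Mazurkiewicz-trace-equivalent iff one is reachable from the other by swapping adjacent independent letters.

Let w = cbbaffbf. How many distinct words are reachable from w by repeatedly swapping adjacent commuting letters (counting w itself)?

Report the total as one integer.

4

0(c) covers ∅
1(b) covers 0:c
2(b) covers 1:b
3(a) covers ∅
4(f) covers 2:b, 3:a
5(f) covers 4:f
6(b) covers 5:f
7(f) covers 6:b
floor of heap: 0:c, 3:a
completions by unplaced set U, small U first (add the entries for U minus each lowest piece of U):
  |U|=1: {7}:1
  |U|=2: {6,7}:1
  |U|=3: {5,6,7}:1
  |U|=4: {4,5,6,7}:1
  |U|=5: {2,4,5,6,7}:1  {3,4,5,6,7}:1
  |U|=6: {1,2,4,5,6,7}:1  {2,3,4,5,6,7}:2
  start at 0(c): 3
  start at 3(a): 1
sum over floor = 4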